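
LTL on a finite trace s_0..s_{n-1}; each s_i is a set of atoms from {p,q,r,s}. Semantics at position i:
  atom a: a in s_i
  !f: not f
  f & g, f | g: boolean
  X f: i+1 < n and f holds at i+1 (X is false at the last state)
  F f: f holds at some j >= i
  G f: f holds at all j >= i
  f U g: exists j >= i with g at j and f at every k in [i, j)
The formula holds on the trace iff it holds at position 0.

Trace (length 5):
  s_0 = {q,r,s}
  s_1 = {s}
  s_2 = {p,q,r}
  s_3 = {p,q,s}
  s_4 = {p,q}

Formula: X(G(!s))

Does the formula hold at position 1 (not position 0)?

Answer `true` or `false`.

s_0={q,r,s}: X(G(!s))=False G(!s)=False !s=False s=True
s_1={s}: X(G(!s))=False G(!s)=False !s=False s=True
s_2={p,q,r}: X(G(!s))=False G(!s)=False !s=True s=False
s_3={p,q,s}: X(G(!s))=True G(!s)=False !s=False s=True
s_4={p,q}: X(G(!s))=False G(!s)=True !s=True s=False
Evaluating at position 1: result = False

Answer: false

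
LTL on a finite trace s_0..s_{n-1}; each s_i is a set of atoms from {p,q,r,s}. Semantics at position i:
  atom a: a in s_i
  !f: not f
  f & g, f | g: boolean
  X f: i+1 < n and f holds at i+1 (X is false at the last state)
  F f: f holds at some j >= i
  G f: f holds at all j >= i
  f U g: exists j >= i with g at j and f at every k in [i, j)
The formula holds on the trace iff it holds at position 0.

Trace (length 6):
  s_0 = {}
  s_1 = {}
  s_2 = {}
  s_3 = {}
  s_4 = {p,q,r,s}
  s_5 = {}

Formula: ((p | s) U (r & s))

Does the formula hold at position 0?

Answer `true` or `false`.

s_0={}: ((p | s) U (r & s))=False (p | s)=False p=False s=False (r & s)=False r=False
s_1={}: ((p | s) U (r & s))=False (p | s)=False p=False s=False (r & s)=False r=False
s_2={}: ((p | s) U (r & s))=False (p | s)=False p=False s=False (r & s)=False r=False
s_3={}: ((p | s) U (r & s))=False (p | s)=False p=False s=False (r & s)=False r=False
s_4={p,q,r,s}: ((p | s) U (r & s))=True (p | s)=True p=True s=True (r & s)=True r=True
s_5={}: ((p | s) U (r & s))=False (p | s)=False p=False s=False (r & s)=False r=False

Answer: false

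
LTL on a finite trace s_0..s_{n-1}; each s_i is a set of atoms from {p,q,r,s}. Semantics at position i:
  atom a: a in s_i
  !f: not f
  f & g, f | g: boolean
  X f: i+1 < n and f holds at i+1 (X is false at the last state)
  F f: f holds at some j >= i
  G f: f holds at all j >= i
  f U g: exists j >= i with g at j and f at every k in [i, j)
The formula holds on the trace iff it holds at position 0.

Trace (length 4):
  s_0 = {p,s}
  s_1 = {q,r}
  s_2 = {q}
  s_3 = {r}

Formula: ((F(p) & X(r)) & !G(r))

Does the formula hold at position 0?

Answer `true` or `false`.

s_0={p,s}: ((F(p) & X(r)) & !G(r))=True (F(p) & X(r))=True F(p)=True p=True X(r)=True r=False !G(r)=True G(r)=False
s_1={q,r}: ((F(p) & X(r)) & !G(r))=False (F(p) & X(r))=False F(p)=False p=False X(r)=False r=True !G(r)=True G(r)=False
s_2={q}: ((F(p) & X(r)) & !G(r))=False (F(p) & X(r))=False F(p)=False p=False X(r)=True r=False !G(r)=True G(r)=False
s_3={r}: ((F(p) & X(r)) & !G(r))=False (F(p) & X(r))=False F(p)=False p=False X(r)=False r=True !G(r)=False G(r)=True

Answer: true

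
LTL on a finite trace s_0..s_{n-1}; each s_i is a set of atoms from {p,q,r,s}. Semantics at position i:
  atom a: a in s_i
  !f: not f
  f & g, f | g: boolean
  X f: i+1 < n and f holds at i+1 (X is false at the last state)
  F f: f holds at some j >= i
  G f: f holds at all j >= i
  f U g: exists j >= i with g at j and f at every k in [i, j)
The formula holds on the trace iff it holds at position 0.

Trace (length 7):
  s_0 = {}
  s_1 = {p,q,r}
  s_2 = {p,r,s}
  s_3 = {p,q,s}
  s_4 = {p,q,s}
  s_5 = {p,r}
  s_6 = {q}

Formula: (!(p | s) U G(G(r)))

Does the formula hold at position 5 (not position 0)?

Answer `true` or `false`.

s_0={}: (!(p | s) U G(G(r)))=False !(p | s)=True (p | s)=False p=False s=False G(G(r))=False G(r)=False r=False
s_1={p,q,r}: (!(p | s) U G(G(r)))=False !(p | s)=False (p | s)=True p=True s=False G(G(r))=False G(r)=False r=True
s_2={p,r,s}: (!(p | s) U G(G(r)))=False !(p | s)=False (p | s)=True p=True s=True G(G(r))=False G(r)=False r=True
s_3={p,q,s}: (!(p | s) U G(G(r)))=False !(p | s)=False (p | s)=True p=True s=True G(G(r))=False G(r)=False r=False
s_4={p,q,s}: (!(p | s) U G(G(r)))=False !(p | s)=False (p | s)=True p=True s=True G(G(r))=False G(r)=False r=False
s_5={p,r}: (!(p | s) U G(G(r)))=False !(p | s)=False (p | s)=True p=True s=False G(G(r))=False G(r)=False r=True
s_6={q}: (!(p | s) U G(G(r)))=False !(p | s)=True (p | s)=False p=False s=False G(G(r))=False G(r)=False r=False
Evaluating at position 5: result = False

Answer: false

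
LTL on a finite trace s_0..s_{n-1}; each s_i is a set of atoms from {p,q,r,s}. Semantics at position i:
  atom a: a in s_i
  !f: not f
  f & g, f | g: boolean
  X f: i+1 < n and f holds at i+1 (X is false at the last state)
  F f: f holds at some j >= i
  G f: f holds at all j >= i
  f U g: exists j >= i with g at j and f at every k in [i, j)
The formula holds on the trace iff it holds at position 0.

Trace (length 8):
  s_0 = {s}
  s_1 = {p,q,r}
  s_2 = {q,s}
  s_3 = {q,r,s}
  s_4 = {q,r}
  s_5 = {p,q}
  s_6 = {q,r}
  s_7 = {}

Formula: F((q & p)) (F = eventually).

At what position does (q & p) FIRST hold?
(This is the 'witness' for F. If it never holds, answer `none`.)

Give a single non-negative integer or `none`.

Answer: 1

Derivation:
s_0={s}: (q & p)=False q=False p=False
s_1={p,q,r}: (q & p)=True q=True p=True
s_2={q,s}: (q & p)=False q=True p=False
s_3={q,r,s}: (q & p)=False q=True p=False
s_4={q,r}: (q & p)=False q=True p=False
s_5={p,q}: (q & p)=True q=True p=True
s_6={q,r}: (q & p)=False q=True p=False
s_7={}: (q & p)=False q=False p=False
F((q & p)) holds; first witness at position 1.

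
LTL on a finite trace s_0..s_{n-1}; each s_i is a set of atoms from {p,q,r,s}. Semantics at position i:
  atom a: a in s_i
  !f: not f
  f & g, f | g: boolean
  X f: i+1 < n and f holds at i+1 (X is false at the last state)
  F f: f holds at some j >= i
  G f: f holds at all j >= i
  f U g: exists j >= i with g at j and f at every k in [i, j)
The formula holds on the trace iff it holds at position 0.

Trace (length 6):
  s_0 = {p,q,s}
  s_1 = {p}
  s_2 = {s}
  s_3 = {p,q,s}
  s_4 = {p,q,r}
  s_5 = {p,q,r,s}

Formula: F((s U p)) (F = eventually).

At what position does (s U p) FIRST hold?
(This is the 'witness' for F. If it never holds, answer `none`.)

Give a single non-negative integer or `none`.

Answer: 0

Derivation:
s_0={p,q,s}: (s U p)=True s=True p=True
s_1={p}: (s U p)=True s=False p=True
s_2={s}: (s U p)=True s=True p=False
s_3={p,q,s}: (s U p)=True s=True p=True
s_4={p,q,r}: (s U p)=True s=False p=True
s_5={p,q,r,s}: (s U p)=True s=True p=True
F((s U p)) holds; first witness at position 0.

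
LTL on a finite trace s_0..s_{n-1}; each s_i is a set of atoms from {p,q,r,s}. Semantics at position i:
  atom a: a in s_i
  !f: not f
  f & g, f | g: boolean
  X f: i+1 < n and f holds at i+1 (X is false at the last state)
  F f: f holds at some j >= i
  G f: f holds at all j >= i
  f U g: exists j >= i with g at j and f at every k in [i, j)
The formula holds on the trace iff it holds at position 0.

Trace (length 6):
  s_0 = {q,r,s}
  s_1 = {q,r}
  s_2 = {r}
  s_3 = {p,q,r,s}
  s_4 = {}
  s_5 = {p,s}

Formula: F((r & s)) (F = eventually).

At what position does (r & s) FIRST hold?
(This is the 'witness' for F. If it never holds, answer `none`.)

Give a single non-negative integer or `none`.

Answer: 0

Derivation:
s_0={q,r,s}: (r & s)=True r=True s=True
s_1={q,r}: (r & s)=False r=True s=False
s_2={r}: (r & s)=False r=True s=False
s_3={p,q,r,s}: (r & s)=True r=True s=True
s_4={}: (r & s)=False r=False s=False
s_5={p,s}: (r & s)=False r=False s=True
F((r & s)) holds; first witness at position 0.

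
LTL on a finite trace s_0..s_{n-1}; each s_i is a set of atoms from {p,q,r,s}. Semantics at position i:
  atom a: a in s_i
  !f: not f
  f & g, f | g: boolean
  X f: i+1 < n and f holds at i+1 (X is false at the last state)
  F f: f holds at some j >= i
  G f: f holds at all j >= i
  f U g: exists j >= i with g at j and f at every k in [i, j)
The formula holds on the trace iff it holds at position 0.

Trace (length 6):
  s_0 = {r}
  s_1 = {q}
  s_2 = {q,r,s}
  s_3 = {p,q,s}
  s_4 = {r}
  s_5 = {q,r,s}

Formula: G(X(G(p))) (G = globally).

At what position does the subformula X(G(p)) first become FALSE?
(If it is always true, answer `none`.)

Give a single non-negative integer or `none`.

Answer: 0

Derivation:
s_0={r}: X(G(p))=False G(p)=False p=False
s_1={q}: X(G(p))=False G(p)=False p=False
s_2={q,r,s}: X(G(p))=False G(p)=False p=False
s_3={p,q,s}: X(G(p))=False G(p)=False p=True
s_4={r}: X(G(p))=False G(p)=False p=False
s_5={q,r,s}: X(G(p))=False G(p)=False p=False
G(X(G(p))) holds globally = False
First violation at position 0.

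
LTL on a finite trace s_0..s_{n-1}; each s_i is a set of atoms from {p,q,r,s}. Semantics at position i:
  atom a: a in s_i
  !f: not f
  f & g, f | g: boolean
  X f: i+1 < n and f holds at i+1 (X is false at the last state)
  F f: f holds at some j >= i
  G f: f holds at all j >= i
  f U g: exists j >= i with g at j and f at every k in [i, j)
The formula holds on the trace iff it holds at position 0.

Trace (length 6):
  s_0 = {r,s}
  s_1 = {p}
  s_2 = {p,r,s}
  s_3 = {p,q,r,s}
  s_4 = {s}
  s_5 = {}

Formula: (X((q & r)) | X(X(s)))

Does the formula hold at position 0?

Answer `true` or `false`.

Answer: true

Derivation:
s_0={r,s}: (X((q & r)) | X(X(s)))=True X((q & r))=False (q & r)=False q=False r=True X(X(s))=True X(s)=False s=True
s_1={p}: (X((q & r)) | X(X(s)))=True X((q & r))=False (q & r)=False q=False r=False X(X(s))=True X(s)=True s=False
s_2={p,r,s}: (X((q & r)) | X(X(s)))=True X((q & r))=True (q & r)=False q=False r=True X(X(s))=True X(s)=True s=True
s_3={p,q,r,s}: (X((q & r)) | X(X(s)))=False X((q & r))=False (q & r)=True q=True r=True X(X(s))=False X(s)=True s=True
s_4={s}: (X((q & r)) | X(X(s)))=False X((q & r))=False (q & r)=False q=False r=False X(X(s))=False X(s)=False s=True
s_5={}: (X((q & r)) | X(X(s)))=False X((q & r))=False (q & r)=False q=False r=False X(X(s))=False X(s)=False s=False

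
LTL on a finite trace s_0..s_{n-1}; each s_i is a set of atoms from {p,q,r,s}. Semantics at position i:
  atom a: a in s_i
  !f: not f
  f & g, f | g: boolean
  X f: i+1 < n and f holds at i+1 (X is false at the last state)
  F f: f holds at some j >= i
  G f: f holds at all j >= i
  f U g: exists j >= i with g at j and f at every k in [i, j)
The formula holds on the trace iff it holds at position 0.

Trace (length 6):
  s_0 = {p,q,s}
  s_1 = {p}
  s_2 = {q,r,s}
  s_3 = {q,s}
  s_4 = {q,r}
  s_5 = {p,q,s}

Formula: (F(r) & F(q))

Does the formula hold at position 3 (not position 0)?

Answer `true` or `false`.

Answer: true

Derivation:
s_0={p,q,s}: (F(r) & F(q))=True F(r)=True r=False F(q)=True q=True
s_1={p}: (F(r) & F(q))=True F(r)=True r=False F(q)=True q=False
s_2={q,r,s}: (F(r) & F(q))=True F(r)=True r=True F(q)=True q=True
s_3={q,s}: (F(r) & F(q))=True F(r)=True r=False F(q)=True q=True
s_4={q,r}: (F(r) & F(q))=True F(r)=True r=True F(q)=True q=True
s_5={p,q,s}: (F(r) & F(q))=False F(r)=False r=False F(q)=True q=True
Evaluating at position 3: result = True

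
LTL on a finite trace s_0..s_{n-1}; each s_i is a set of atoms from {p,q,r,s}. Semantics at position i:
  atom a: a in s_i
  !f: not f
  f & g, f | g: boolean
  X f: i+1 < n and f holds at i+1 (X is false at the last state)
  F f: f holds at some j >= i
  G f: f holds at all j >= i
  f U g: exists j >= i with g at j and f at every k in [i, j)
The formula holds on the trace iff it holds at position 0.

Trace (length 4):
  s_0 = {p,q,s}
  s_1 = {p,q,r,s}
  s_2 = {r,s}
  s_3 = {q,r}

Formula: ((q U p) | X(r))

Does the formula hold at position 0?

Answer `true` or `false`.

s_0={p,q,s}: ((q U p) | X(r))=True (q U p)=True q=True p=True X(r)=True r=False
s_1={p,q,r,s}: ((q U p) | X(r))=True (q U p)=True q=True p=True X(r)=True r=True
s_2={r,s}: ((q U p) | X(r))=True (q U p)=False q=False p=False X(r)=True r=True
s_3={q,r}: ((q U p) | X(r))=False (q U p)=False q=True p=False X(r)=False r=True

Answer: true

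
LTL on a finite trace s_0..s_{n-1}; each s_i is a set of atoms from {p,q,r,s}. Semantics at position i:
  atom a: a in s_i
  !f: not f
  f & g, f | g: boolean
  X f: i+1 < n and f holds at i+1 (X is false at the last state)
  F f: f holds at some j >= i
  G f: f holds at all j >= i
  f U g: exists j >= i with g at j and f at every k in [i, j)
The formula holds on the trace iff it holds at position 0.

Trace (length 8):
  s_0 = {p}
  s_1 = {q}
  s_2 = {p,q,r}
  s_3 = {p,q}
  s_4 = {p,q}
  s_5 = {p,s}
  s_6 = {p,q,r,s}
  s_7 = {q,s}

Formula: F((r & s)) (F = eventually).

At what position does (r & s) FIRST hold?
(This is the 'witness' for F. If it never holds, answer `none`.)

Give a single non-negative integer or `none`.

Answer: 6

Derivation:
s_0={p}: (r & s)=False r=False s=False
s_1={q}: (r & s)=False r=False s=False
s_2={p,q,r}: (r & s)=False r=True s=False
s_3={p,q}: (r & s)=False r=False s=False
s_4={p,q}: (r & s)=False r=False s=False
s_5={p,s}: (r & s)=False r=False s=True
s_6={p,q,r,s}: (r & s)=True r=True s=True
s_7={q,s}: (r & s)=False r=False s=True
F((r & s)) holds; first witness at position 6.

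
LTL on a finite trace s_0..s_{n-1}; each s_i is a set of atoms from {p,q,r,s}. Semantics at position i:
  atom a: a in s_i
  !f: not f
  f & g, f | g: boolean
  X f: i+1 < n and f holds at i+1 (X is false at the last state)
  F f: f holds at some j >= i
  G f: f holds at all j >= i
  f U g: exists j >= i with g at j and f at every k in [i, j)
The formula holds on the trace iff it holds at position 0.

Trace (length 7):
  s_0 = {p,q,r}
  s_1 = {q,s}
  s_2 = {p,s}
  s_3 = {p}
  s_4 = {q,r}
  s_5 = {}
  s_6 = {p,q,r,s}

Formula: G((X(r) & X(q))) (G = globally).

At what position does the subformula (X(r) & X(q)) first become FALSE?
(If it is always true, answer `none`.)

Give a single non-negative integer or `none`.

s_0={p,q,r}: (X(r) & X(q))=False X(r)=False r=True X(q)=True q=True
s_1={q,s}: (X(r) & X(q))=False X(r)=False r=False X(q)=False q=True
s_2={p,s}: (X(r) & X(q))=False X(r)=False r=False X(q)=False q=False
s_3={p}: (X(r) & X(q))=True X(r)=True r=False X(q)=True q=False
s_4={q,r}: (X(r) & X(q))=False X(r)=False r=True X(q)=False q=True
s_5={}: (X(r) & X(q))=True X(r)=True r=False X(q)=True q=False
s_6={p,q,r,s}: (X(r) & X(q))=False X(r)=False r=True X(q)=False q=True
G((X(r) & X(q))) holds globally = False
First violation at position 0.

Answer: 0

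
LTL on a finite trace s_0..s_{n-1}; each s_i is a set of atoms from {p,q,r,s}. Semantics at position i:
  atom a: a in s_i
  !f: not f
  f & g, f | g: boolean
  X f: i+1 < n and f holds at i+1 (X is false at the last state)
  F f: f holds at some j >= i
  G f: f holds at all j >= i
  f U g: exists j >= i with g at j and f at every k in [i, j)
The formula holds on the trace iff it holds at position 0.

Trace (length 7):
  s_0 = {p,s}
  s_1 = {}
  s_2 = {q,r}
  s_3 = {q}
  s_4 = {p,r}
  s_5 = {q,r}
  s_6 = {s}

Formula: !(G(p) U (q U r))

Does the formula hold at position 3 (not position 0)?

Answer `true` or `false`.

s_0={p,s}: !(G(p) U (q U r))=True (G(p) U (q U r))=False G(p)=False p=True (q U r)=False q=False r=False
s_1={}: !(G(p) U (q U r))=True (G(p) U (q U r))=False G(p)=False p=False (q U r)=False q=False r=False
s_2={q,r}: !(G(p) U (q U r))=False (G(p) U (q U r))=True G(p)=False p=False (q U r)=True q=True r=True
s_3={q}: !(G(p) U (q U r))=False (G(p) U (q U r))=True G(p)=False p=False (q U r)=True q=True r=False
s_4={p,r}: !(G(p) U (q U r))=False (G(p) U (q U r))=True G(p)=False p=True (q U r)=True q=False r=True
s_5={q,r}: !(G(p) U (q U r))=False (G(p) U (q U r))=True G(p)=False p=False (q U r)=True q=True r=True
s_6={s}: !(G(p) U (q U r))=True (G(p) U (q U r))=False G(p)=False p=False (q U r)=False q=False r=False
Evaluating at position 3: result = False

Answer: false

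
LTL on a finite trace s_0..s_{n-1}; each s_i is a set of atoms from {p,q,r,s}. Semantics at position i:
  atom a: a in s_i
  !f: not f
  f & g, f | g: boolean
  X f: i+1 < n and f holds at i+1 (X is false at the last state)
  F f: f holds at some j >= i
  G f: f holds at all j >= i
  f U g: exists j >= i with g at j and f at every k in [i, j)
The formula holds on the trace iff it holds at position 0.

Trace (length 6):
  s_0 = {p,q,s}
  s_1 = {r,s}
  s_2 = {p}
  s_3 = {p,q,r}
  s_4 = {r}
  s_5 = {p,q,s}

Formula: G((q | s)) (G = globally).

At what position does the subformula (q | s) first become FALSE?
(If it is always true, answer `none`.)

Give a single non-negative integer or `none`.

Answer: 2

Derivation:
s_0={p,q,s}: (q | s)=True q=True s=True
s_1={r,s}: (q | s)=True q=False s=True
s_2={p}: (q | s)=False q=False s=False
s_3={p,q,r}: (q | s)=True q=True s=False
s_4={r}: (q | s)=False q=False s=False
s_5={p,q,s}: (q | s)=True q=True s=True
G((q | s)) holds globally = False
First violation at position 2.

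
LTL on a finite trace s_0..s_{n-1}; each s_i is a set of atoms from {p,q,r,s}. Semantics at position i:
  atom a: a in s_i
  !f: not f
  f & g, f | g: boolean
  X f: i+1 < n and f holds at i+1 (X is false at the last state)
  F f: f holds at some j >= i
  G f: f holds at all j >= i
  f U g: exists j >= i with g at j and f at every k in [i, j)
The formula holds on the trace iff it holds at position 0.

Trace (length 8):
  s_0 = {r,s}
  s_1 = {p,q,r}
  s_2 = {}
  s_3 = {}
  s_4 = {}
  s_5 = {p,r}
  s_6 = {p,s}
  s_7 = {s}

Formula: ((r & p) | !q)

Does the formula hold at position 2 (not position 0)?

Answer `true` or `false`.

Answer: true

Derivation:
s_0={r,s}: ((r & p) | !q)=True (r & p)=False r=True p=False !q=True q=False
s_1={p,q,r}: ((r & p) | !q)=True (r & p)=True r=True p=True !q=False q=True
s_2={}: ((r & p) | !q)=True (r & p)=False r=False p=False !q=True q=False
s_3={}: ((r & p) | !q)=True (r & p)=False r=False p=False !q=True q=False
s_4={}: ((r & p) | !q)=True (r & p)=False r=False p=False !q=True q=False
s_5={p,r}: ((r & p) | !q)=True (r & p)=True r=True p=True !q=True q=False
s_6={p,s}: ((r & p) | !q)=True (r & p)=False r=False p=True !q=True q=False
s_7={s}: ((r & p) | !q)=True (r & p)=False r=False p=False !q=True q=False
Evaluating at position 2: result = True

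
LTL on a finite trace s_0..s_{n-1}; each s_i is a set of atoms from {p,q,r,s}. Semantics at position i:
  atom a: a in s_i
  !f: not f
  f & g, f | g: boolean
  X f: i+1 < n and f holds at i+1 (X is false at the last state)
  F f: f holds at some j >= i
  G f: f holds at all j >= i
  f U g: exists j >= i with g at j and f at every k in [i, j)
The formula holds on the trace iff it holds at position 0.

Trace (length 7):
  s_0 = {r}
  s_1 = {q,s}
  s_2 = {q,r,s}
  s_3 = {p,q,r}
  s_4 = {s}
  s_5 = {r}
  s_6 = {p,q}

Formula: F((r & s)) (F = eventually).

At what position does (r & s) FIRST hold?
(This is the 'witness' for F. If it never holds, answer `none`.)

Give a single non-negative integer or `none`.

Answer: 2

Derivation:
s_0={r}: (r & s)=False r=True s=False
s_1={q,s}: (r & s)=False r=False s=True
s_2={q,r,s}: (r & s)=True r=True s=True
s_3={p,q,r}: (r & s)=False r=True s=False
s_4={s}: (r & s)=False r=False s=True
s_5={r}: (r & s)=False r=True s=False
s_6={p,q}: (r & s)=False r=False s=False
F((r & s)) holds; first witness at position 2.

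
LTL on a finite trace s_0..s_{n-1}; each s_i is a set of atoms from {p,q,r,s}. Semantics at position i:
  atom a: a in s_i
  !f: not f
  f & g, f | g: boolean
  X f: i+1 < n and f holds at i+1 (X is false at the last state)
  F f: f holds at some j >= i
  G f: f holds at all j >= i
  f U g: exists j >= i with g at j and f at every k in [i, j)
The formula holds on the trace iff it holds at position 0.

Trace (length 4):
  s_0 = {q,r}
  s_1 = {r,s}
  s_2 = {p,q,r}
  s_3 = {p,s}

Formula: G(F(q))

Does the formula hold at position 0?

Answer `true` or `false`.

s_0={q,r}: G(F(q))=False F(q)=True q=True
s_1={r,s}: G(F(q))=False F(q)=True q=False
s_2={p,q,r}: G(F(q))=False F(q)=True q=True
s_3={p,s}: G(F(q))=False F(q)=False q=False

Answer: false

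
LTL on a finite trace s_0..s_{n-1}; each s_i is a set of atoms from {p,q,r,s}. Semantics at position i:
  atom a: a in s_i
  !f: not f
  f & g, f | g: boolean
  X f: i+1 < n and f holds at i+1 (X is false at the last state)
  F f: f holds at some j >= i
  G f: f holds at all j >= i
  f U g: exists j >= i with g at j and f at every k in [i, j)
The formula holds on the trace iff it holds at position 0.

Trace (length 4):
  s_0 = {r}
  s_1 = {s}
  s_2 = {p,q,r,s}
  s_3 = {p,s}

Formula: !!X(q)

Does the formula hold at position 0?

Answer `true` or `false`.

s_0={r}: !!X(q)=False !X(q)=True X(q)=False q=False
s_1={s}: !!X(q)=True !X(q)=False X(q)=True q=False
s_2={p,q,r,s}: !!X(q)=False !X(q)=True X(q)=False q=True
s_3={p,s}: !!X(q)=False !X(q)=True X(q)=False q=False

Answer: false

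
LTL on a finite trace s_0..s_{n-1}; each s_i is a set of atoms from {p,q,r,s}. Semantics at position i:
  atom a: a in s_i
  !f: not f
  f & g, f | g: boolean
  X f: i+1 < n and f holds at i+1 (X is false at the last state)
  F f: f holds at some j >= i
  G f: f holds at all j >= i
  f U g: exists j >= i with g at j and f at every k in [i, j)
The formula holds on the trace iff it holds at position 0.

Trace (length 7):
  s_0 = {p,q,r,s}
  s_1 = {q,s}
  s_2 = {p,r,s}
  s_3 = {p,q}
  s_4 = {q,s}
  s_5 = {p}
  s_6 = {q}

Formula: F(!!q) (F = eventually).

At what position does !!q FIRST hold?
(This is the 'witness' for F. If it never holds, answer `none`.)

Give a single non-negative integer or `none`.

s_0={p,q,r,s}: !!q=True !q=False q=True
s_1={q,s}: !!q=True !q=False q=True
s_2={p,r,s}: !!q=False !q=True q=False
s_3={p,q}: !!q=True !q=False q=True
s_4={q,s}: !!q=True !q=False q=True
s_5={p}: !!q=False !q=True q=False
s_6={q}: !!q=True !q=False q=True
F(!!q) holds; first witness at position 0.

Answer: 0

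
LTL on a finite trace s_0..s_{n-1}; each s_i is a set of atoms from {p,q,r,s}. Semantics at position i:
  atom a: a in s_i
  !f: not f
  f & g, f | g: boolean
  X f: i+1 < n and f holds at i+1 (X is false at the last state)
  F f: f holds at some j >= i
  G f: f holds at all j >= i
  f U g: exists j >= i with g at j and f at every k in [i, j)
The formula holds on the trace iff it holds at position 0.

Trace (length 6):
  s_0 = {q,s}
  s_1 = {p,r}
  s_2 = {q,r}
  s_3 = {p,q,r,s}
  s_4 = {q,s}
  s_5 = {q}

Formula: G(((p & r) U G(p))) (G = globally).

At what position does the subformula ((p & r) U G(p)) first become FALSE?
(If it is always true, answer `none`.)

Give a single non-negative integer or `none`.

s_0={q,s}: ((p & r) U G(p))=False (p & r)=False p=False r=False G(p)=False
s_1={p,r}: ((p & r) U G(p))=False (p & r)=True p=True r=True G(p)=False
s_2={q,r}: ((p & r) U G(p))=False (p & r)=False p=False r=True G(p)=False
s_3={p,q,r,s}: ((p & r) U G(p))=False (p & r)=True p=True r=True G(p)=False
s_4={q,s}: ((p & r) U G(p))=False (p & r)=False p=False r=False G(p)=False
s_5={q}: ((p & r) U G(p))=False (p & r)=False p=False r=False G(p)=False
G(((p & r) U G(p))) holds globally = False
First violation at position 0.

Answer: 0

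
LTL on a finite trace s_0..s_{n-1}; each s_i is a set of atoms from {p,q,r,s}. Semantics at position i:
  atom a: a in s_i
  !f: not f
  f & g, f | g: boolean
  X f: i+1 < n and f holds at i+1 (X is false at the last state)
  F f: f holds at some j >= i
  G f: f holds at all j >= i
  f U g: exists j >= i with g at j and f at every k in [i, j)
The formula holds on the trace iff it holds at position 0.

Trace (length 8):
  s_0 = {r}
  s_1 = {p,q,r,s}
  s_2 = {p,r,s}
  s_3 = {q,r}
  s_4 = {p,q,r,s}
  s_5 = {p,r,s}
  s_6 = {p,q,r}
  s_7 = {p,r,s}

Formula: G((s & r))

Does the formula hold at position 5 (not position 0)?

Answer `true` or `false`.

s_0={r}: G((s & r))=False (s & r)=False s=False r=True
s_1={p,q,r,s}: G((s & r))=False (s & r)=True s=True r=True
s_2={p,r,s}: G((s & r))=False (s & r)=True s=True r=True
s_3={q,r}: G((s & r))=False (s & r)=False s=False r=True
s_4={p,q,r,s}: G((s & r))=False (s & r)=True s=True r=True
s_5={p,r,s}: G((s & r))=False (s & r)=True s=True r=True
s_6={p,q,r}: G((s & r))=False (s & r)=False s=False r=True
s_7={p,r,s}: G((s & r))=True (s & r)=True s=True r=True
Evaluating at position 5: result = False

Answer: false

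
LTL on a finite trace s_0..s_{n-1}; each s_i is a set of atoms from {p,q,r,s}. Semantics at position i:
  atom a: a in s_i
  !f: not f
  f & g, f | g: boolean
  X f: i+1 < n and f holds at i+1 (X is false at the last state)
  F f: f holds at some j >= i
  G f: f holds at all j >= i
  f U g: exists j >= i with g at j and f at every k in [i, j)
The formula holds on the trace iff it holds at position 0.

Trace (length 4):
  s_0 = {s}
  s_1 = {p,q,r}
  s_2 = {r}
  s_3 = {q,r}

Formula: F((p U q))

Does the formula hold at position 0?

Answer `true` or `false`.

Answer: true

Derivation:
s_0={s}: F((p U q))=True (p U q)=False p=False q=False
s_1={p,q,r}: F((p U q))=True (p U q)=True p=True q=True
s_2={r}: F((p U q))=True (p U q)=False p=False q=False
s_3={q,r}: F((p U q))=True (p U q)=True p=False q=True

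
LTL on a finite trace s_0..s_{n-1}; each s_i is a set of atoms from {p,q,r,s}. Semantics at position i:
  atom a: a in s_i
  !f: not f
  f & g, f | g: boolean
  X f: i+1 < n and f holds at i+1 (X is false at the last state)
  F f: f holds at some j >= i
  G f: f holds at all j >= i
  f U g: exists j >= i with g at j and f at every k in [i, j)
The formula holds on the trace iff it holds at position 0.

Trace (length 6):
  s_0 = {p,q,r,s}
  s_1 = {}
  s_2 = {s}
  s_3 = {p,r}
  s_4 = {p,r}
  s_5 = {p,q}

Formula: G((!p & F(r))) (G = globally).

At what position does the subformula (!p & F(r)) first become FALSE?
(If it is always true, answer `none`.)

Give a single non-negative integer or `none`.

Answer: 0

Derivation:
s_0={p,q,r,s}: (!p & F(r))=False !p=False p=True F(r)=True r=True
s_1={}: (!p & F(r))=True !p=True p=False F(r)=True r=False
s_2={s}: (!p & F(r))=True !p=True p=False F(r)=True r=False
s_3={p,r}: (!p & F(r))=False !p=False p=True F(r)=True r=True
s_4={p,r}: (!p & F(r))=False !p=False p=True F(r)=True r=True
s_5={p,q}: (!p & F(r))=False !p=False p=True F(r)=False r=False
G((!p & F(r))) holds globally = False
First violation at position 0.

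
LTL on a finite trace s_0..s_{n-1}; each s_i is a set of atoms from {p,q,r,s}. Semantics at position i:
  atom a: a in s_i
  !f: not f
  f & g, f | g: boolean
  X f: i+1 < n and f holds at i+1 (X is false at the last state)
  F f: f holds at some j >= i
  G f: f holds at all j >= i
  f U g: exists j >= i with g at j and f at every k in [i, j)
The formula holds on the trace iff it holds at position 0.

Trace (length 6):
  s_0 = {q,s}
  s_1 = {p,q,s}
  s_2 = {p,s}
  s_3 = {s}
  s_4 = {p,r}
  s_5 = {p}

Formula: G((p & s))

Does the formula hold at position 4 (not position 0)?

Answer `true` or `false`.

Answer: false

Derivation:
s_0={q,s}: G((p & s))=False (p & s)=False p=False s=True
s_1={p,q,s}: G((p & s))=False (p & s)=True p=True s=True
s_2={p,s}: G((p & s))=False (p & s)=True p=True s=True
s_3={s}: G((p & s))=False (p & s)=False p=False s=True
s_4={p,r}: G((p & s))=False (p & s)=False p=True s=False
s_5={p}: G((p & s))=False (p & s)=False p=True s=False
Evaluating at position 4: result = False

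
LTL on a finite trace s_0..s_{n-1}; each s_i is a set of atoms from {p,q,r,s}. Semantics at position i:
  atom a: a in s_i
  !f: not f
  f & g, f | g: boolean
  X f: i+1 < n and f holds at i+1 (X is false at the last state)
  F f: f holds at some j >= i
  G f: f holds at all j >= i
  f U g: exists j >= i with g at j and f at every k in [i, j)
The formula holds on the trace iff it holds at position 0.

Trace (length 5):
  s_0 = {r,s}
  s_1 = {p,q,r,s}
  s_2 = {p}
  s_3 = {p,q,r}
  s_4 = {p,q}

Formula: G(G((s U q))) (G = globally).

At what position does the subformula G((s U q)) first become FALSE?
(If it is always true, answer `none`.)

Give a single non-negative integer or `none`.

s_0={r,s}: G((s U q))=False (s U q)=True s=True q=False
s_1={p,q,r,s}: G((s U q))=False (s U q)=True s=True q=True
s_2={p}: G((s U q))=False (s U q)=False s=False q=False
s_3={p,q,r}: G((s U q))=True (s U q)=True s=False q=True
s_4={p,q}: G((s U q))=True (s U q)=True s=False q=True
G(G((s U q))) holds globally = False
First violation at position 0.

Answer: 0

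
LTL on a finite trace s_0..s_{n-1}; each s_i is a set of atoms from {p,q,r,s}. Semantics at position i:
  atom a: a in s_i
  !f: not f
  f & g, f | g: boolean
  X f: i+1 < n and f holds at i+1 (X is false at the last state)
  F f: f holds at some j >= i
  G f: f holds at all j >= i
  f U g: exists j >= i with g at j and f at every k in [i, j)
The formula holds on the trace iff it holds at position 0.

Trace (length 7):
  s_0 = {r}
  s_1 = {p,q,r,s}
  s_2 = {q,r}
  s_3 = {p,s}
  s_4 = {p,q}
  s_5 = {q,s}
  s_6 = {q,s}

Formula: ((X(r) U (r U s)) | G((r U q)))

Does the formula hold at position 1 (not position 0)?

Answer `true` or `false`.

Answer: true

Derivation:
s_0={r}: ((X(r) U (r U s)) | G((r U q)))=True (X(r) U (r U s))=True X(r)=True r=True (r U s)=True s=False G((r U q))=False (r U q)=True q=False
s_1={p,q,r,s}: ((X(r) U (r U s)) | G((r U q)))=True (X(r) U (r U s))=True X(r)=True r=True (r U s)=True s=True G((r U q))=False (r U q)=True q=True
s_2={q,r}: ((X(r) U (r U s)) | G((r U q)))=True (X(r) U (r U s))=True X(r)=False r=True (r U s)=True s=False G((r U q))=False (r U q)=True q=True
s_3={p,s}: ((X(r) U (r U s)) | G((r U q)))=True (X(r) U (r U s))=True X(r)=False r=False (r U s)=True s=True G((r U q))=False (r U q)=False q=False
s_4={p,q}: ((X(r) U (r U s)) | G((r U q)))=True (X(r) U (r U s))=False X(r)=False r=False (r U s)=False s=False G((r U q))=True (r U q)=True q=True
s_5={q,s}: ((X(r) U (r U s)) | G((r U q)))=True (X(r) U (r U s))=True X(r)=False r=False (r U s)=True s=True G((r U q))=True (r U q)=True q=True
s_6={q,s}: ((X(r) U (r U s)) | G((r U q)))=True (X(r) U (r U s))=True X(r)=False r=False (r U s)=True s=True G((r U q))=True (r U q)=True q=True
Evaluating at position 1: result = True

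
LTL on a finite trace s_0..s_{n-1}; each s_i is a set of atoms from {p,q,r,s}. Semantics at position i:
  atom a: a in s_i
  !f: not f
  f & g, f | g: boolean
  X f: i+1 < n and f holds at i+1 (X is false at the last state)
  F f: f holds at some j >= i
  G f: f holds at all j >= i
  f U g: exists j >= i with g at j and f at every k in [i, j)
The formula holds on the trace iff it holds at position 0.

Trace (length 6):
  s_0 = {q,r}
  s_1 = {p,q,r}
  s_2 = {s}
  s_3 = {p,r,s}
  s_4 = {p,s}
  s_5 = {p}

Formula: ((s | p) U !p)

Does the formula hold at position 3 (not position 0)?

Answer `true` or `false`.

s_0={q,r}: ((s | p) U !p)=True (s | p)=False s=False p=False !p=True
s_1={p,q,r}: ((s | p) U !p)=True (s | p)=True s=False p=True !p=False
s_2={s}: ((s | p) U !p)=True (s | p)=True s=True p=False !p=True
s_3={p,r,s}: ((s | p) U !p)=False (s | p)=True s=True p=True !p=False
s_4={p,s}: ((s | p) U !p)=False (s | p)=True s=True p=True !p=False
s_5={p}: ((s | p) U !p)=False (s | p)=True s=False p=True !p=False
Evaluating at position 3: result = False

Answer: false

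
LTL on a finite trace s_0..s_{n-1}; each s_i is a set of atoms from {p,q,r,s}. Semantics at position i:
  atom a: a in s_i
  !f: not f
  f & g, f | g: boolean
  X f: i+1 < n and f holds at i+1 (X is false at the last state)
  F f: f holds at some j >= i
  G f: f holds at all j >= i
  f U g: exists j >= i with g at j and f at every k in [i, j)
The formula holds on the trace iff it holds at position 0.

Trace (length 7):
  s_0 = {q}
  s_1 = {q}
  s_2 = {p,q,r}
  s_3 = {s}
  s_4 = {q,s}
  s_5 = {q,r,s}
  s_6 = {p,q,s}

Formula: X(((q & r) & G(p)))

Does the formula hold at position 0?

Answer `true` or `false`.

Answer: false

Derivation:
s_0={q}: X(((q & r) & G(p)))=False ((q & r) & G(p))=False (q & r)=False q=True r=False G(p)=False p=False
s_1={q}: X(((q & r) & G(p)))=False ((q & r) & G(p))=False (q & r)=False q=True r=False G(p)=False p=False
s_2={p,q,r}: X(((q & r) & G(p)))=False ((q & r) & G(p))=False (q & r)=True q=True r=True G(p)=False p=True
s_3={s}: X(((q & r) & G(p)))=False ((q & r) & G(p))=False (q & r)=False q=False r=False G(p)=False p=False
s_4={q,s}: X(((q & r) & G(p)))=False ((q & r) & G(p))=False (q & r)=False q=True r=False G(p)=False p=False
s_5={q,r,s}: X(((q & r) & G(p)))=False ((q & r) & G(p))=False (q & r)=True q=True r=True G(p)=False p=False
s_6={p,q,s}: X(((q & r) & G(p)))=False ((q & r) & G(p))=False (q & r)=False q=True r=False G(p)=True p=True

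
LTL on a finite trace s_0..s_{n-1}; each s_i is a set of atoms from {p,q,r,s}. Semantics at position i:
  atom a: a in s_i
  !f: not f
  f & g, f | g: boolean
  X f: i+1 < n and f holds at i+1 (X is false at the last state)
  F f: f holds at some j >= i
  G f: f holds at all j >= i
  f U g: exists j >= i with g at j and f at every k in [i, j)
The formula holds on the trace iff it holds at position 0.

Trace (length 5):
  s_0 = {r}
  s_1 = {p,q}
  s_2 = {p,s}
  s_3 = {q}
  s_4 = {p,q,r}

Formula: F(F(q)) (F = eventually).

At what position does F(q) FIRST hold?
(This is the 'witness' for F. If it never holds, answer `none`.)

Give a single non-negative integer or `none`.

Answer: 0

Derivation:
s_0={r}: F(q)=True q=False
s_1={p,q}: F(q)=True q=True
s_2={p,s}: F(q)=True q=False
s_3={q}: F(q)=True q=True
s_4={p,q,r}: F(q)=True q=True
F(F(q)) holds; first witness at position 0.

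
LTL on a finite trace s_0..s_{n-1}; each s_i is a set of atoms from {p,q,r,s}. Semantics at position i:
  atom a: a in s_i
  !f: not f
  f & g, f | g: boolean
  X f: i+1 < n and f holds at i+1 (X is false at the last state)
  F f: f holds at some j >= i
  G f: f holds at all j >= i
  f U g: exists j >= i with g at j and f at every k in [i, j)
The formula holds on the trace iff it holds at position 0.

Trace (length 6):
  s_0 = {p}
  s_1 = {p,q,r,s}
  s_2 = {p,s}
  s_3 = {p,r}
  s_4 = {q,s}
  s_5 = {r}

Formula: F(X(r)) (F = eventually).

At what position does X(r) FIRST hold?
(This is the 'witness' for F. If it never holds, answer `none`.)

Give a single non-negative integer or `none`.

Answer: 0

Derivation:
s_0={p}: X(r)=True r=False
s_1={p,q,r,s}: X(r)=False r=True
s_2={p,s}: X(r)=True r=False
s_3={p,r}: X(r)=False r=True
s_4={q,s}: X(r)=True r=False
s_5={r}: X(r)=False r=True
F(X(r)) holds; first witness at position 0.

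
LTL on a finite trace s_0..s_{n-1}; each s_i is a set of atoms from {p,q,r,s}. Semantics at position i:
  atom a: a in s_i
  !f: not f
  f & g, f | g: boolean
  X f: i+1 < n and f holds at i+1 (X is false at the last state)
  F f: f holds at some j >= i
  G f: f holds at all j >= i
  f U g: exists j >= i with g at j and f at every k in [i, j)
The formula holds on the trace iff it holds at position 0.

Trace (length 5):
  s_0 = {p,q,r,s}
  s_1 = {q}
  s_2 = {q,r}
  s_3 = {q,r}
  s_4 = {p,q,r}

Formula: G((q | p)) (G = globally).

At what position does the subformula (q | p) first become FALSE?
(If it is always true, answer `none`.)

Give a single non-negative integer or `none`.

s_0={p,q,r,s}: (q | p)=True q=True p=True
s_1={q}: (q | p)=True q=True p=False
s_2={q,r}: (q | p)=True q=True p=False
s_3={q,r}: (q | p)=True q=True p=False
s_4={p,q,r}: (q | p)=True q=True p=True
G((q | p)) holds globally = True
No violation — formula holds at every position.

Answer: none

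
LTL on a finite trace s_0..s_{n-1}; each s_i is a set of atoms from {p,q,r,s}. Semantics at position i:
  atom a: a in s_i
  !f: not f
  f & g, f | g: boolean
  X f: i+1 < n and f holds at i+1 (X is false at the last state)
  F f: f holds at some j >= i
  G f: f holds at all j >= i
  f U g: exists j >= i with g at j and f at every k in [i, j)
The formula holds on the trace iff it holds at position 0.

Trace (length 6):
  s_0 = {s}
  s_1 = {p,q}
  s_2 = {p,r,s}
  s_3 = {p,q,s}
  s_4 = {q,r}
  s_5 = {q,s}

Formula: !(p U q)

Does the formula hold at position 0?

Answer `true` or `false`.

Answer: true

Derivation:
s_0={s}: !(p U q)=True (p U q)=False p=False q=False
s_1={p,q}: !(p U q)=False (p U q)=True p=True q=True
s_2={p,r,s}: !(p U q)=False (p U q)=True p=True q=False
s_3={p,q,s}: !(p U q)=False (p U q)=True p=True q=True
s_4={q,r}: !(p U q)=False (p U q)=True p=False q=True
s_5={q,s}: !(p U q)=False (p U q)=True p=False q=True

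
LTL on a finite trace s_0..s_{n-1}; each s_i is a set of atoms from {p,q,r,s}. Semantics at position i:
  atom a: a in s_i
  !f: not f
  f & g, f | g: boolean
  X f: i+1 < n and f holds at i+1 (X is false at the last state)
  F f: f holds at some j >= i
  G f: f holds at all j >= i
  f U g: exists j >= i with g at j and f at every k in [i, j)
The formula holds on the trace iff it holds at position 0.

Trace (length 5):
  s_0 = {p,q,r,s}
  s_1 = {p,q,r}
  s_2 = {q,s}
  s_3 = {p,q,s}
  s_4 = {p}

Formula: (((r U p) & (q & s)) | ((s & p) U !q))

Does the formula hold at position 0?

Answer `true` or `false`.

Answer: true

Derivation:
s_0={p,q,r,s}: (((r U p) & (q & s)) | ((s & p) U !q))=True ((r U p) & (q & s))=True (r U p)=True r=True p=True (q & s)=True q=True s=True ((s & p) U !q)=False (s & p)=True !q=False
s_1={p,q,r}: (((r U p) & (q & s)) | ((s & p) U !q))=False ((r U p) & (q & s))=False (r U p)=True r=True p=True (q & s)=False q=True s=False ((s & p) U !q)=False (s & p)=False !q=False
s_2={q,s}: (((r U p) & (q & s)) | ((s & p) U !q))=False ((r U p) & (q & s))=False (r U p)=False r=False p=False (q & s)=True q=True s=True ((s & p) U !q)=False (s & p)=False !q=False
s_3={p,q,s}: (((r U p) & (q & s)) | ((s & p) U !q))=True ((r U p) & (q & s))=True (r U p)=True r=False p=True (q & s)=True q=True s=True ((s & p) U !q)=True (s & p)=True !q=False
s_4={p}: (((r U p) & (q & s)) | ((s & p) U !q))=True ((r U p) & (q & s))=False (r U p)=True r=False p=True (q & s)=False q=False s=False ((s & p) U !q)=True (s & p)=False !q=True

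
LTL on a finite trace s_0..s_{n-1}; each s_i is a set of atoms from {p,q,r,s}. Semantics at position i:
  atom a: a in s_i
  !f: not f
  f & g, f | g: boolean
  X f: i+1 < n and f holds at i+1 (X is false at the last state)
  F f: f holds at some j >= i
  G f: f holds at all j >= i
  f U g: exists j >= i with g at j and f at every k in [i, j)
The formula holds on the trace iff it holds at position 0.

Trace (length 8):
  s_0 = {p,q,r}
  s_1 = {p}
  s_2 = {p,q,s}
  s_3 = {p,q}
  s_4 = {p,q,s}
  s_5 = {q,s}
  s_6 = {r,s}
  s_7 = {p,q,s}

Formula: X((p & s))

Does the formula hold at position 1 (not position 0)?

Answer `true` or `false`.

s_0={p,q,r}: X((p & s))=False (p & s)=False p=True s=False
s_1={p}: X((p & s))=True (p & s)=False p=True s=False
s_2={p,q,s}: X((p & s))=False (p & s)=True p=True s=True
s_3={p,q}: X((p & s))=True (p & s)=False p=True s=False
s_4={p,q,s}: X((p & s))=False (p & s)=True p=True s=True
s_5={q,s}: X((p & s))=False (p & s)=False p=False s=True
s_6={r,s}: X((p & s))=True (p & s)=False p=False s=True
s_7={p,q,s}: X((p & s))=False (p & s)=True p=True s=True
Evaluating at position 1: result = True

Answer: true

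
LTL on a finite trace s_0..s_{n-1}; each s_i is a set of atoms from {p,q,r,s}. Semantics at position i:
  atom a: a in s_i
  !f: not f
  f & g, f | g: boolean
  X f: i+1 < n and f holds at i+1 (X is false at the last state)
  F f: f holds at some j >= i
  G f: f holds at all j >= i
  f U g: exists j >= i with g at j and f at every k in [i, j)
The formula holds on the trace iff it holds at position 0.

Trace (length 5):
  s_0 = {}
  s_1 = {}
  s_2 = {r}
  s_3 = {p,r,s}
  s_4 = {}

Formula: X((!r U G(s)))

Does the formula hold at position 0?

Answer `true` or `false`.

s_0={}: X((!r U G(s)))=False (!r U G(s))=False !r=True r=False G(s)=False s=False
s_1={}: X((!r U G(s)))=False (!r U G(s))=False !r=True r=False G(s)=False s=False
s_2={r}: X((!r U G(s)))=False (!r U G(s))=False !r=False r=True G(s)=False s=False
s_3={p,r,s}: X((!r U G(s)))=False (!r U G(s))=False !r=False r=True G(s)=False s=True
s_4={}: X((!r U G(s)))=False (!r U G(s))=False !r=True r=False G(s)=False s=False

Answer: false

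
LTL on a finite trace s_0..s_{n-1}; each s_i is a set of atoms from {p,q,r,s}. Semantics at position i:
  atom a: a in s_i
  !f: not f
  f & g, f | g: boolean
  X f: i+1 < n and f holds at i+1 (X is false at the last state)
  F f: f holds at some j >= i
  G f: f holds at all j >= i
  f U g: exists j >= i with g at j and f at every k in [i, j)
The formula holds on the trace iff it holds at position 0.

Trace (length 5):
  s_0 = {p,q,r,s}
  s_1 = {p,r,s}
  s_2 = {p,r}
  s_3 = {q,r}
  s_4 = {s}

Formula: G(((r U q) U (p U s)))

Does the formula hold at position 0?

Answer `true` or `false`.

s_0={p,q,r,s}: G(((r U q) U (p U s)))=True ((r U q) U (p U s))=True (r U q)=True r=True q=True (p U s)=True p=True s=True
s_1={p,r,s}: G(((r U q) U (p U s)))=True ((r U q) U (p U s))=True (r U q)=True r=True q=False (p U s)=True p=True s=True
s_2={p,r}: G(((r U q) U (p U s)))=True ((r U q) U (p U s))=True (r U q)=True r=True q=False (p U s)=False p=True s=False
s_3={q,r}: G(((r U q) U (p U s)))=True ((r U q) U (p U s))=True (r U q)=True r=True q=True (p U s)=False p=False s=False
s_4={s}: G(((r U q) U (p U s)))=True ((r U q) U (p U s))=True (r U q)=False r=False q=False (p U s)=True p=False s=True

Answer: true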